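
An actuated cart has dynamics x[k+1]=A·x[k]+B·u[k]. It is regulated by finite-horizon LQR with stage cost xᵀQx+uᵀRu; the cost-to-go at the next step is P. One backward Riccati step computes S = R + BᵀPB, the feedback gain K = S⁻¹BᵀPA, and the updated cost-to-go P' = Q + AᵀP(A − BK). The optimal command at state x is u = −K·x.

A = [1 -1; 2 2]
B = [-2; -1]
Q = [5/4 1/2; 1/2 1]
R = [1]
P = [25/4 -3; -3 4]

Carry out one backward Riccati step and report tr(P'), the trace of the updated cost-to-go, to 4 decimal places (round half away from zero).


34.9444

BᵀP = [-9.5000 2.0000]
S = R + BᵀPB = [1] + [17.0000] = [18.0000]
BᵀPA = [-5.5000 13.5000]
K = S⁻¹·BᵀPA = [-0.3056 0.7500]
A−BK = [0.3889 0.5000; 1.6944 2.7500]
AᵀP(A−BK) = [8.5694 13.8750; 13.8750 24.1250]
P' = Q + AᵀP(A−BK) = [9.8194 14.3750; 14.3750 25.1250]
tr(P') = 34.9444


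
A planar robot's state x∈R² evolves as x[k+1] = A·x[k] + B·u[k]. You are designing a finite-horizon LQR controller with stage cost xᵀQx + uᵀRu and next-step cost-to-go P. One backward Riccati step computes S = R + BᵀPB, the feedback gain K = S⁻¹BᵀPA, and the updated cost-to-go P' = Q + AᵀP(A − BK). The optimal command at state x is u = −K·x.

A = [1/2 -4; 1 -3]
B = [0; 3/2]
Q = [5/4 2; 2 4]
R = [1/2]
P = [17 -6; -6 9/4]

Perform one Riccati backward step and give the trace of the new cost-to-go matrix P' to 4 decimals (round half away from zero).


BᵀP = [-9.0000 3.3750]
S = R + BᵀPB = [1/2] + [5.0625] = [5.5625]
BᵀPA = [-1.1250 25.8750]
K = S⁻¹·BᵀPA = [-0.2022 4.6517]
A−BK = [0.5000 -4.0000; 1.3034 -9.9775]
AᵀP(A−BK) = [0.2725 -2.5169; -2.5169 27.8876]
P' = Q + AᵀP(A−BK) = [1.5225 -0.5169; -0.5169 31.8876]
tr(P') = 33.4101

33.4101


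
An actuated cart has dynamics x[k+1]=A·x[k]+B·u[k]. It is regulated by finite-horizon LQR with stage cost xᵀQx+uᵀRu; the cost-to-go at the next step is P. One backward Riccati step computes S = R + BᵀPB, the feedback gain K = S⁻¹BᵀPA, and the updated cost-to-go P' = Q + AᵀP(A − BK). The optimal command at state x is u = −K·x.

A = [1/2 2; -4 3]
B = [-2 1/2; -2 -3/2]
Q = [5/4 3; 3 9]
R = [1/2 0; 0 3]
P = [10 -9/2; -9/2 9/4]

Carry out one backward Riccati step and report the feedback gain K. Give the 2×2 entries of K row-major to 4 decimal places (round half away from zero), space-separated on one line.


BᵀP = [-11.0000 4.5000; 11.7500 -5.6250]
S = R + BᵀPB = [1/2 0; 0 3] + [13.0000 -12.2500; -12.2500 14.3125] = [13.5000 -12.2500; -12.2500 17.3125]
BᵀPA = [-23.5000 -8.5000; 28.3750 6.6250]
K = S⁻¹·BᵀPA = [-0.7083 -0.7889; 1.1378 -0.1756]
A−BK = [-1.4854 0.5099; -3.7097 1.1588]
AᵀP(A−BK) = [7.5698 -1.3084; -1.3084 0.7071]
P' = Q + AᵀP(A−BK) = [8.8198 1.6916; 1.6916 9.7071]
tr(P') = 18.5269

-0.7083 -0.7889 1.1378 -0.1756


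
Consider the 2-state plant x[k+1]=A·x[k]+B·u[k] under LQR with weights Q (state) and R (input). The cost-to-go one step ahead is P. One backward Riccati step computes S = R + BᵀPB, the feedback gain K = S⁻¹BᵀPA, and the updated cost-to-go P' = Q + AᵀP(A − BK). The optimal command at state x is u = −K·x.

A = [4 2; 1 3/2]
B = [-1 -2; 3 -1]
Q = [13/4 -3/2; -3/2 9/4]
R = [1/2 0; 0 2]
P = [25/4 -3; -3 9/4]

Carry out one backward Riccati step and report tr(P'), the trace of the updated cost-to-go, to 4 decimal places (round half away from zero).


12.3953

BᵀP = [-15.2500 9.7500; -9.5000 3.7500]
S = R + BᵀPB = [1/2 0; 0 2] + [44.5000 20.7500; 20.7500 15.2500] = [45.0000 20.7500; 20.7500 17.2500]
BᵀPA = [-51.2500 -15.8750; -34.2500 -13.3750]
K = S⁻¹·BᵀPA = [-0.5015 0.0107; -1.3822 -0.7882]
A−BK = [0.7340 0.4343; 1.1224 0.6798]
AᵀP(A−BK) = [5.2056 2.9261; 2.9261 1.6897]
P' = Q + AᵀP(A−BK) = [8.4556 1.4261; 1.4261 3.9397]
tr(P') = 12.3953


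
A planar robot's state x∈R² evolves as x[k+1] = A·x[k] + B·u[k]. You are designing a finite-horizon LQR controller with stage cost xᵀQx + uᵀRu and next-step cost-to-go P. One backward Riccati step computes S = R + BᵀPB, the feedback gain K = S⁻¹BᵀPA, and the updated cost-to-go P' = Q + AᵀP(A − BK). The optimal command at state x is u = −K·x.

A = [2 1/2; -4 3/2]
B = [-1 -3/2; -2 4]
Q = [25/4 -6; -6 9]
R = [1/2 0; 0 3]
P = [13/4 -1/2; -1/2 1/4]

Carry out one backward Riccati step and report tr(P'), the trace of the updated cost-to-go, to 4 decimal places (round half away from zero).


18.6921

BᵀP = [-2.2500 0.0000; -6.8750 1.7500]
S = R + BᵀPB = [1/2 0; 0 3] + [2.2500 3.3750; 3.3750 17.3125] = [2.7500 3.3750; 3.3750 20.3125]
BᵀPA = [-4.5000 -1.1250; -20.7500 -0.8125]
K = S⁻¹·BᵀPA = [-0.4807 -0.4522; -0.9417 0.0351]
A−BK = [0.1068 0.1005; -1.1947 0.4550]
AᵀP(A−BK) = [3.2973 -0.0559; -0.0559 0.1448]
P' = Q + AᵀP(A−BK) = [9.5473 -6.0559; -6.0559 9.1448]
tr(P') = 18.6921


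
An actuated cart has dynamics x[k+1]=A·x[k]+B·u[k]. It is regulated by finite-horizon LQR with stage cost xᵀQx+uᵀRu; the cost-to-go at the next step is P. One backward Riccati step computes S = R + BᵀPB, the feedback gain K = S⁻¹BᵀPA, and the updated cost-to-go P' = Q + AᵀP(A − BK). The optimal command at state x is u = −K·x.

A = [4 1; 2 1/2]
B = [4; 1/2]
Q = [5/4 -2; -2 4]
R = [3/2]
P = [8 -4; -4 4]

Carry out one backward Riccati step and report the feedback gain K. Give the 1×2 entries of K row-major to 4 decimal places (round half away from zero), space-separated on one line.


0.8035 0.2009

BᵀP = [30.0000 -14.0000]
S = R + BᵀPB = [3/2] + [113.0000] = [114.5000]
BᵀPA = [92.0000 23.0000]
K = S⁻¹·BᵀPA = [0.8035 0.2009]
A−BK = [0.7860 0.1965; 1.5983 0.3996]
AᵀP(A−BK) = [6.0786 1.5197; 1.5197 0.3799]
P' = Q + AᵀP(A−BK) = [7.3286 -0.4803; -0.4803 4.3799]
tr(P') = 11.7085


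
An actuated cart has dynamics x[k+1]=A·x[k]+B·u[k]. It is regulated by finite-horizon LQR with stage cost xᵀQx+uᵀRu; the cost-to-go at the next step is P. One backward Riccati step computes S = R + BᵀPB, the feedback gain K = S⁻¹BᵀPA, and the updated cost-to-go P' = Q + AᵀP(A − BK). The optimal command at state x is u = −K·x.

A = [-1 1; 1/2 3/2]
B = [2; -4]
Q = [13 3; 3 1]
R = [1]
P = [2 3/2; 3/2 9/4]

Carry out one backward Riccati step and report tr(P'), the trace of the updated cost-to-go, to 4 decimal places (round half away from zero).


20.8155

BᵀP = [-2.0000 -6.0000]
S = R + BᵀPB = [1] + [20.0000] = [21.0000]
BᵀPA = [-1.0000 -11.0000]
K = S⁻¹·BᵀPA = [-0.0476 -0.5238]
A−BK = [-0.9048 2.0476; 0.3095 -0.5952]
AᵀP(A−BK) = [1.0149 -2.3363; -2.3363 5.8006]
P' = Q + AᵀP(A−BK) = [14.0149 0.6637; 0.6637 6.8006]
tr(P') = 20.8155


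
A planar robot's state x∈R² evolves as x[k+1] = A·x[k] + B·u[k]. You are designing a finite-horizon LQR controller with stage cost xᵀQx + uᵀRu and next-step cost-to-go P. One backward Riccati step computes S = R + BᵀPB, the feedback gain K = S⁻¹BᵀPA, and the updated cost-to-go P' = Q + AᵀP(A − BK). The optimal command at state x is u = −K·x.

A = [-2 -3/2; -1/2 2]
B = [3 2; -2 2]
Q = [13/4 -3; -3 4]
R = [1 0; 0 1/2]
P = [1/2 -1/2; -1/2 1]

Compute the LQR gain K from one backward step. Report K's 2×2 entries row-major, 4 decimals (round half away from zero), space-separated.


BᵀP = [2.5000 -3.5000; 0.0000 1.0000]
S = R + BᵀPB = [1 0; 0 1/2] + [14.5000 -2.0000; -2.0000 2.0000] = [15.5000 -2.0000; -2.0000 2.5000]
BᵀPA = [-3.2500 -10.7500; -0.5000 2.0000]
K = S⁻¹·BᵀPA = [-0.2626 -0.6583; -0.4101 0.2734]
A−BK = [-0.3921 -0.0719; -0.2050 0.1367]
AᵀP(A−BK) = [0.1915 0.1223; 0.1223 0.5018]
P' = Q + AᵀP(A−BK) = [3.4415 -2.8777; -2.8777 4.5018]
tr(P') = 7.9433

-0.2626 -0.6583 -0.4101 0.2734


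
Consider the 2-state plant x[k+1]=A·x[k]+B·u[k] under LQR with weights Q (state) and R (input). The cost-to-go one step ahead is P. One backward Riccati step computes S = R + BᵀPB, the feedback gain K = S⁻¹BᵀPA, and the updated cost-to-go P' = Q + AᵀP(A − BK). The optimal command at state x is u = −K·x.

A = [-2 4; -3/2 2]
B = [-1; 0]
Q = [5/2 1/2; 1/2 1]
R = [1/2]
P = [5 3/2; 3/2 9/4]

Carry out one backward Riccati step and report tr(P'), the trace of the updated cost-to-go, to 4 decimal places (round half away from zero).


27.0966

BᵀP = [-5.0000 -1.5000]
S = R + BᵀPB = [1/2] + [5.0000] = [5.5000]
BᵀPA = [12.2500 -23.0000]
K = S⁻¹·BᵀPA = [2.2273 -4.1818]
A−BK = [0.2273 -0.1818; -1.5000 2.0000]
AᵀP(A−BK) = [6.7784 -10.5227; -10.5227 16.8182]
P' = Q + AᵀP(A−BK) = [9.2784 -10.0227; -10.0227 17.8182]
tr(P') = 27.0966


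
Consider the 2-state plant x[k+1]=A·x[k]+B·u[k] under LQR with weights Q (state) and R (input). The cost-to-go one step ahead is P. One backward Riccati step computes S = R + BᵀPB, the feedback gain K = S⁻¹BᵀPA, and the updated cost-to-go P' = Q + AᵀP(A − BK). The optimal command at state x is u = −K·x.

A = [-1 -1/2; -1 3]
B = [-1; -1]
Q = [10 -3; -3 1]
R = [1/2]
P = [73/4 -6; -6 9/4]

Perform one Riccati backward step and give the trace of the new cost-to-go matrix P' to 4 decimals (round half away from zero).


BᵀP = [-12.2500 3.7500]
S = R + BᵀPB = [1/2] + [8.5000] = [9.0000]
BᵀPA = [8.5000 17.3750]
K = S⁻¹·BᵀPA = [0.9444 1.9306]
A−BK = [-0.0556 1.4306; -0.0556 4.9306]
AᵀP(A−BK) = [0.4722 0.9653; 0.9653 9.2691]
P' = Q + AᵀP(A−BK) = [10.4722 -2.0347; -2.0347 10.2691]
tr(P') = 20.7413

20.7413


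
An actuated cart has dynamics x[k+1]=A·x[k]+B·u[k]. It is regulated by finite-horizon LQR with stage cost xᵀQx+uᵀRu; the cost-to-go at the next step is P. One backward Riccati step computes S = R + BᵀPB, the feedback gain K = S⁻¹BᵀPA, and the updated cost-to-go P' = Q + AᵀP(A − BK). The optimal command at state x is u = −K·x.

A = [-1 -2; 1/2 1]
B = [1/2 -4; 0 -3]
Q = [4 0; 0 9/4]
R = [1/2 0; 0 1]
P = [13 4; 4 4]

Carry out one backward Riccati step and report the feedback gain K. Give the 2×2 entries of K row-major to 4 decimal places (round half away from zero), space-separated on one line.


-1.0815 -2.1629 0.0451 0.0903

BᵀP = [6.5000 2.0000; -64.0000 -28.0000]
S = R + BᵀPB = [1/2 0; 0 1] + [3.2500 -32.0000; -32.0000 340.0000] = [3.7500 -32.0000; -32.0000 341.0000]
BᵀPA = [-5.5000 -11.0000; 50.0000 100.0000]
K = S⁻¹·BᵀPA = [-1.0815 -2.1629; 0.0451 0.0903]
A−BK = [-0.2787 -0.5574; 0.6354 1.2709]
AᵀP(A−BK) = [1.7949 3.5898; 3.5898 7.1796]
P' = Q + AᵀP(A−BK) = [5.7949 3.5898; 3.5898 9.4296]
tr(P') = 15.2245


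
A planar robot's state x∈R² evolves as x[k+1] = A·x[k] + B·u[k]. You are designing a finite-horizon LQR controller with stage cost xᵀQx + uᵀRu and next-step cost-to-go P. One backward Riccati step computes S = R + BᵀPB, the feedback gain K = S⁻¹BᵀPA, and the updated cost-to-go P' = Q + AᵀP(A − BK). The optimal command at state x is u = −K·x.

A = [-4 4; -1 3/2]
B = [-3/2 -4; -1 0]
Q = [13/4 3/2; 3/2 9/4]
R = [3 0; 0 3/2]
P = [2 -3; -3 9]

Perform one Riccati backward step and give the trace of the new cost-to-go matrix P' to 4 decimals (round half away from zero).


BᵀP = [0.0000 -4.5000; -8.0000 12.0000]
S = R + BᵀPB = [3 0; 0 3/2] + [4.5000 0.0000; 0.0000 32.0000] = [7.5000 0.0000; 0.0000 33.5000]
BᵀPA = [4.5000 -6.7500; 20.0000 -14.0000]
K = S⁻¹·BᵀPA = [0.6000 -0.9000; 0.5970 -0.4179]
A−BK = [-0.7119 0.9784; -0.4000 0.6000]
AᵀP(A−BK) = [2.3597 -3.0918; -3.0918 4.3243]
P' = Q + AᵀP(A−BK) = [5.6097 -1.5918; -1.5918 6.5743]
tr(P') = 12.1840

12.1840


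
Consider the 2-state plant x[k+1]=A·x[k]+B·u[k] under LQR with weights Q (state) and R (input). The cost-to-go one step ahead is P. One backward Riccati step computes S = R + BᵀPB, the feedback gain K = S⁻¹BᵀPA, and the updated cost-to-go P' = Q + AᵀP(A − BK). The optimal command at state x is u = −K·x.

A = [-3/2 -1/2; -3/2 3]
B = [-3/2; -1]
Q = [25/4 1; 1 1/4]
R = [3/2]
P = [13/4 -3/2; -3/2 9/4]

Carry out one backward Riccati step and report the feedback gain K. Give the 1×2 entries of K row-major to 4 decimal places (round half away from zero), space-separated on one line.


BᵀP = [-3.3750 0.0000]
S = R + BᵀPB = [3/2] + [5.0625] = [6.5625]
BᵀPA = [5.0625 1.6875]
K = S⁻¹·BᵀPA = [0.7714 0.2571]
A−BK = [-0.3429 -0.1143; -0.7286 3.2571]
AᵀP(A−BK) = [1.7196 -3.3643; -3.3643 25.1286]
P' = Q + AᵀP(A−BK) = [7.9696 -2.3643; -2.3643 25.3786]
tr(P') = 33.3482

0.7714 0.2571


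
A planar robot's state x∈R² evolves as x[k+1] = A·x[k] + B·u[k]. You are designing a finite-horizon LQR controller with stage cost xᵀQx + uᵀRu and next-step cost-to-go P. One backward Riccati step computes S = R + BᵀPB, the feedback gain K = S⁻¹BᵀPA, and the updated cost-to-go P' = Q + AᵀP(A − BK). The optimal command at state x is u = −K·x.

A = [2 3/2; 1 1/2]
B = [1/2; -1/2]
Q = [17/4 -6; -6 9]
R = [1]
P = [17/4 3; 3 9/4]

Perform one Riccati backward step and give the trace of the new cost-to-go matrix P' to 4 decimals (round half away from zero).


BᵀP = [0.6250 0.3750]
S = R + BᵀPB = [1] + [0.1250] = [1.1250]
BᵀPA = [1.6250 1.1250]
K = S⁻¹·BᵀPA = [1.4444 1.0000]
A−BK = [1.2778 1.0000; 1.7222 1.0000]
AᵀP(A−BK) = [28.9028 19.7500; 19.7500 13.5000]
P' = Q + AᵀP(A−BK) = [33.1528 13.7500; 13.7500 22.5000]
tr(P') = 55.6528

55.6528


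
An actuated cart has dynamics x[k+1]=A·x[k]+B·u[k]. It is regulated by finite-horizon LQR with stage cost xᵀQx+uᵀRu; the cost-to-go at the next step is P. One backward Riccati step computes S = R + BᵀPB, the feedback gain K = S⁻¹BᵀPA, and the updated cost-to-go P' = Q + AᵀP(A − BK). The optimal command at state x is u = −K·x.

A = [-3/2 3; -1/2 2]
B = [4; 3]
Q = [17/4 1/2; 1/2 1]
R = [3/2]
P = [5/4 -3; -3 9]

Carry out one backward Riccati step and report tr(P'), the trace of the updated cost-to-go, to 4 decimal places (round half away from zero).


6.3658

BᵀP = [-4.0000 15.0000]
S = R + BᵀPB = [3/2] + [29.0000] = [30.5000]
BᵀPA = [-1.5000 18.0000]
K = S⁻¹·BᵀPA = [-0.0492 0.5902]
A−BK = [-1.3033 0.6393; -0.3525 0.2295]
AᵀP(A−BK) = [0.4887 -0.2398; -0.2398 0.6270]
P' = Q + AᵀP(A−BK) = [4.7387 0.2602; 0.2602 1.6270]
tr(P') = 6.3658


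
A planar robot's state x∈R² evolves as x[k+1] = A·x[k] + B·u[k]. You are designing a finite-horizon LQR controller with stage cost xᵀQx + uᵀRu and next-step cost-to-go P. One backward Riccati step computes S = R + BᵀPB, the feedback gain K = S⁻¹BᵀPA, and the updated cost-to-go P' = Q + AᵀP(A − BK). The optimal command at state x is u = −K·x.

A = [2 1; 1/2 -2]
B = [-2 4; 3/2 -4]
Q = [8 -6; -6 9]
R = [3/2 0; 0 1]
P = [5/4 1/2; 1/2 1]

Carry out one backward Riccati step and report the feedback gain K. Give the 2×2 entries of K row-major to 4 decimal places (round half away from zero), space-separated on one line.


BᵀP = [-1.7500 0.5000; 3.0000 -2.0000]
S = R + BᵀPB = [3/2 0; 0 1] + [4.2500 -9.0000; -9.0000 20.0000] = [5.7500 -9.0000; -9.0000 21.0000]
BᵀPA = [-3.2500 -2.7500; 5.0000 7.0000]
K = S⁻¹·BᵀPA = [-0.5849 0.1321; -0.0126 0.3899]
A−BK = [0.8805 -0.2956; 1.3270 -0.6384]
AᵀP(A−BK) = [4.4119 -1.7704; -1.7704 0.8836]
P' = Q + AᵀP(A−BK) = [12.4119 -7.7704; -7.7704 9.8836]
tr(P') = 22.2956

-0.5849 0.1321 -0.0126 0.3899


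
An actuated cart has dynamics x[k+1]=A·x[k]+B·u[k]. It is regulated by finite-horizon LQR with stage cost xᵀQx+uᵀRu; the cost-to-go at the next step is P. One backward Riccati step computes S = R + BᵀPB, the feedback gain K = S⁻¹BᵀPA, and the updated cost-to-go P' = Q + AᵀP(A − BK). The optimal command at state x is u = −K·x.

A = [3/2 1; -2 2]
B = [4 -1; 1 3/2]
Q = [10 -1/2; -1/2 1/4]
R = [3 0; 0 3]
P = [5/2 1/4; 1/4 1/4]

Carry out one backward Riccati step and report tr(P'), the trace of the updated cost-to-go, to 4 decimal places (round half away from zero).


BᵀP = [10.2500 1.2500; -2.1250 0.1250]
S = R + BᵀPB = [3 0; 0 3] + [42.2500 -8.3750; -8.3750 2.3125] = [45.2500 -8.3750; -8.3750 5.3125]
BᵀPA = [12.8750 12.7500; -3.4375 -1.8750]
K = S⁻¹·BᵀPA = [0.2327 0.3056; -0.2803 0.1289]
A−BK = [0.2891 -0.0936; -1.8122 1.5011]
AᵀP(A−BK) = [1.1661 -0.4919; -0.4919 0.8450]
P' = Q + AᵀP(A−BK) = [11.1661 -0.9919; -0.9919 1.0950]
tr(P') = 12.2611

12.2611


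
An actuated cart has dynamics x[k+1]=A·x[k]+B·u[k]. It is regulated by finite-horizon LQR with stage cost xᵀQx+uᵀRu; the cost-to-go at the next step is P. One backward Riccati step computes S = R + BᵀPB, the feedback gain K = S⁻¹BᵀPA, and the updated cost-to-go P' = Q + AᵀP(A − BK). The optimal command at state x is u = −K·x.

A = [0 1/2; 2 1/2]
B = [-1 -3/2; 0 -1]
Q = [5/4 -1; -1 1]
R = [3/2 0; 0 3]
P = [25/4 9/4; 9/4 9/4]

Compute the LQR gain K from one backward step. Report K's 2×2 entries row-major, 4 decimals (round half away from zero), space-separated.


0.2020 -0.1571 -0.5217 -0.2609

BᵀP = [-6.2500 -2.2500; -11.6250 -5.6250]
S = R + BᵀPB = [3/2 0; 0 3] + [6.2500 11.6250; 11.6250 23.0625] = [7.7500 11.6250; 11.6250 26.0625]
BᵀPA = [-4.5000 -4.2500; -11.2500 -8.6250]
K = S⁻¹·BᵀPA = [0.2020 -0.1571; -0.5217 -0.2609]
A−BK = [-0.5806 -0.0484; 1.4783 0.2391]
AᵀP(A−BK) = [4.0393 0.8583; 0.8583 0.3324]
P' = Q + AᵀP(A−BK) = [5.2893 -0.1417; -0.1417 1.3324]
tr(P') = 6.6217


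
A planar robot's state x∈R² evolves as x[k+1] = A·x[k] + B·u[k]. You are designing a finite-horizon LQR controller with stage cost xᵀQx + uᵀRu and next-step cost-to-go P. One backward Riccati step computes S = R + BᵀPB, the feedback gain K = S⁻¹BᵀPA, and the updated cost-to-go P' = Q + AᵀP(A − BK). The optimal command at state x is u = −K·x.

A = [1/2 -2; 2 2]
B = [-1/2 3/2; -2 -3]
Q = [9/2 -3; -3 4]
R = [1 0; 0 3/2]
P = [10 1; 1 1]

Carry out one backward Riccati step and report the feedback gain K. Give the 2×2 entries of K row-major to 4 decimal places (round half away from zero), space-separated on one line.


-0.8904 0.6164 0.0137 -1.0479

BᵀP = [-7.0000 -2.5000; 12.0000 -1.5000]
S = R + BᵀPB = [1 0; 0 3/2] + [8.5000 -3.0000; -3.0000 22.5000] = [9.5000 -3.0000; -3.0000 24.0000]
BᵀPA = [-8.5000 9.0000; 3.0000 -27.0000]
K = S⁻¹·BᵀPA = [-0.8904 0.6164; 0.0137 -1.0479]
A−BK = [0.0342 -0.1199; 0.2603 0.0890]
AᵀP(A−BK) = [0.8904 -0.6164; -0.6164 2.1575]
P' = Q + AᵀP(A−BK) = [5.3904 -3.6164; -3.6164 6.1575]
tr(P') = 11.5479


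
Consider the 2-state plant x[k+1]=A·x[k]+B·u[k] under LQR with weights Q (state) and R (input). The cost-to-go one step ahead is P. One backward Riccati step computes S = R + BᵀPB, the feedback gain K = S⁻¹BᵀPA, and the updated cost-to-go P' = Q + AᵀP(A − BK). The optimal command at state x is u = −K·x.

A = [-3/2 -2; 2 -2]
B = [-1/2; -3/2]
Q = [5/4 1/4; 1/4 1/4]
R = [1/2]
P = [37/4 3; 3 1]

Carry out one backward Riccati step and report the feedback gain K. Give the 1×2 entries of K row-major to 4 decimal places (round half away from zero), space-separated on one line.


BᵀP = [-9.1250 -3.0000]
S = R + BᵀPB = [1/2] + [9.0625] = [9.5625]
BᵀPA = [7.6875 24.2500]
K = S⁻¹·BᵀPA = [0.8039 2.5359]
A−BK = [-1.0980 -0.7320; 3.2059 1.8039]
AᵀP(A−BK) = [0.6324 1.2549; 1.2549 3.5033]
P' = Q + AᵀP(A−BK) = [1.8824 1.5049; 1.5049 3.7533]
tr(P') = 5.6356

0.8039 2.5359


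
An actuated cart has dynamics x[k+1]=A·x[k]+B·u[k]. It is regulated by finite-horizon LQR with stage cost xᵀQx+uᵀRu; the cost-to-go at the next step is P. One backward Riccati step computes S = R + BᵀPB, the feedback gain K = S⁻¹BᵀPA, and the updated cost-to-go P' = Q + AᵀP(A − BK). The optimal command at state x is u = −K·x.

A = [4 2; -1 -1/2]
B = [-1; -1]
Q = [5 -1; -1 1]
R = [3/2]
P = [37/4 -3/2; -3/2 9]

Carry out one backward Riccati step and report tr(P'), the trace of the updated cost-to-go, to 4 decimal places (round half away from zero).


BᵀP = [-7.7500 -7.5000]
S = R + BᵀPB = [3/2] + [15.2500] = [16.7500]
BᵀPA = [-23.5000 -11.7500]
K = S⁻¹·BᵀPA = [-1.4030 -0.7015]
A−BK = [2.5970 1.2985; -2.4030 -1.2015]
AᵀP(A−BK) = [136.0299 68.0149; 68.0149 34.0075]
P' = Q + AᵀP(A−BK) = [141.0299 67.0149; 67.0149 35.0075]
tr(P') = 176.0373

176.0373


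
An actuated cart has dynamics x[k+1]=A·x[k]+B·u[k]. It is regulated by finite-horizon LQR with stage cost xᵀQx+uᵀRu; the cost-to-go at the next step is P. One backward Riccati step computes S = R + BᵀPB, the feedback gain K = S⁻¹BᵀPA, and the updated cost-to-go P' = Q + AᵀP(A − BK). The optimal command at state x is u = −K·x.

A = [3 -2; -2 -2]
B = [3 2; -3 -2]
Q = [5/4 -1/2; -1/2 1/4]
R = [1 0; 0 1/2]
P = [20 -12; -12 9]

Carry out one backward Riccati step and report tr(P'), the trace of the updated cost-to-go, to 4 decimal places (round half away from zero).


BᵀP = [96.0000 -63.0000; 64.0000 -42.0000]
S = R + BᵀPB = [1 0; 0 1/2] + [477.0000 318.0000; 318.0000 212.0000] = [478.0000 318.0000; 318.0000 212.5000]
BᵀPA = [414.0000 -66.0000; 276.0000 -44.0000]
K = S⁻¹·BᵀPA = [0.4590 -0.0732; 0.6120 -0.0976]
A−BK = [0.3991 -1.5854; 0.6009 -2.4146]
AᵀP(A−BK) = [1.0776 -2.7805; -2.7805 10.8780]
P' = Q + AᵀP(A−BK) = [2.3276 -3.2805; -3.2805 11.1280]
tr(P') = 13.4557

13.4557


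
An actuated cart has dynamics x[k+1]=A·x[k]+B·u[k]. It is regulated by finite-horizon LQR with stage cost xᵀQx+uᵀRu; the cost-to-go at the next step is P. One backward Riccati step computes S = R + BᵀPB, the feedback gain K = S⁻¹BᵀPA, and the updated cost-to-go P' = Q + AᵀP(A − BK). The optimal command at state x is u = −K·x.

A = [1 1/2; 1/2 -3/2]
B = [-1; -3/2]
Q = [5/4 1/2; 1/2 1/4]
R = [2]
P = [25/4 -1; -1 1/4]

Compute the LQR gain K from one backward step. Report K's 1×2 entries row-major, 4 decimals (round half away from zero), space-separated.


BᵀP = [-4.7500 0.6250]
S = R + BᵀPB = [2] + [3.8125] = [5.8125]
BᵀPA = [-4.4375 -3.3125]
K = S⁻¹·BᵀPA = [-0.7634 -0.5699]
A−BK = [0.2366 -0.0699; -0.6452 -2.3548]
AᵀP(A−BK) = [1.9247 1.6586; 1.6586 1.7372]
P' = Q + AᵀP(A−BK) = [3.1747 2.1586; 2.1586 1.9872]
tr(P') = 5.1620

-0.7634 -0.5699


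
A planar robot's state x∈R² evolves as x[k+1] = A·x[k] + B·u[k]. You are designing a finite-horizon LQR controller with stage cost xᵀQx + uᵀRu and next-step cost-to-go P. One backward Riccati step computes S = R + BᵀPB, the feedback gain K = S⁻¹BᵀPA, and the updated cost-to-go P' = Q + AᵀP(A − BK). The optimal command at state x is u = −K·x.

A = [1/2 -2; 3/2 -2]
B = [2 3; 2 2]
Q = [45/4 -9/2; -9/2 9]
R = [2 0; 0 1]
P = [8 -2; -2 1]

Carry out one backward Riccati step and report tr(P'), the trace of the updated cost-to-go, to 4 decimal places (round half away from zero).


BᵀP = [12.0000 -2.0000; 20.0000 -4.0000]
S = R + BᵀPB = [2 0; 0 1] + [20.0000 32.0000; 32.0000 52.0000] = [22.0000 32.0000; 32.0000 53.0000]
BᵀPA = [3.0000 -20.0000; 4.0000 -32.0000]
K = S⁻¹·BᵀPA = [0.2183 -0.2535; -0.0563 -0.4507]
A−BK = [0.2324 -0.1408; 1.1761 -0.5915]
AᵀP(A−BK) = [0.8204 -0.4366; -0.4366 0.5070]
P' = Q + AᵀP(A−BK) = [12.0704 -4.9366; -4.9366 9.5070]
tr(P') = 21.5775

21.5775


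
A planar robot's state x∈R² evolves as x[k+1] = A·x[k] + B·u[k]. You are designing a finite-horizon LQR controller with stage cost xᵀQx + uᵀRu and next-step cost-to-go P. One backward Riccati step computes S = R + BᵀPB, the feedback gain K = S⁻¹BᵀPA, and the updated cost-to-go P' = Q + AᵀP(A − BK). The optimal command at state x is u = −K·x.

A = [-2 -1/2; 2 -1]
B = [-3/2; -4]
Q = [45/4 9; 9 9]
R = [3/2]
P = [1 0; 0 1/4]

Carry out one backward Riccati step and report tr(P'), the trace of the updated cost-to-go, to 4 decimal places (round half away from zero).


BᵀP = [-1.5000 -1.0000]
S = R + BᵀPB = [3/2] + [6.2500] = [7.7500]
BᵀPA = [1.0000 1.7500]
K = S⁻¹·BᵀPA = [0.1290 0.2258]
A−BK = [-1.8065 -0.1613; 2.5161 -0.0968]
AᵀP(A−BK) = [4.8710 0.2742; 0.2742 0.1048]
P' = Q + AᵀP(A−BK) = [16.1210 9.2742; 9.2742 9.1048]
tr(P') = 25.2258

25.2258


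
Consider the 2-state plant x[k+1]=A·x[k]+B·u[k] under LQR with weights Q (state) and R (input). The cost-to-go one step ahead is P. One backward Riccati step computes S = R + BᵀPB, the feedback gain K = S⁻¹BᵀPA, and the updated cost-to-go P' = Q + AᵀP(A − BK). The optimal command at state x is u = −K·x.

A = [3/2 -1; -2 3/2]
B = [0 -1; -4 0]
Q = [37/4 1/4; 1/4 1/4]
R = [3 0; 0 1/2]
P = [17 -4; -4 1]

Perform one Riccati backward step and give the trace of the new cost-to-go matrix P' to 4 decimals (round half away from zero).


11.9967

BᵀP = [16.0000 -4.0000; -17.0000 4.0000]
S = R + BᵀPB = [3 0; 0 1/2] + [16.0000 -16.0000; -16.0000 17.0000] = [19.0000 -16.0000; -16.0000 17.5000]
BᵀPA = [32.0000 -22.0000; -33.5000 23.0000]
K = S⁻¹·BᵀPA = [0.3137 -0.2222; -1.6275 1.1111]
A−BK = [-0.1275 0.1111; -0.7451 0.6111]
AᵀP(A−BK) = [1.6912 -1.1667; -1.1667 0.8056]
P' = Q + AᵀP(A−BK) = [10.9412 -0.9167; -0.9167 1.0556]
tr(P') = 11.9967


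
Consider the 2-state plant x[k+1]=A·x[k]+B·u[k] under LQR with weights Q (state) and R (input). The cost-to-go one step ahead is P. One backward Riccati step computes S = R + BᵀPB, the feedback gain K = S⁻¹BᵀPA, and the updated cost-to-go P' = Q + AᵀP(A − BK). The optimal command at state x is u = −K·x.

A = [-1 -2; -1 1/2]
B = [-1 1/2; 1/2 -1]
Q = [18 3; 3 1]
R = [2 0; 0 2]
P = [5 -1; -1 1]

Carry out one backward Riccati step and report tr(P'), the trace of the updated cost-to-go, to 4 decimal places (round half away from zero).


25.6337

BᵀP = [-5.5000 1.5000; 3.5000 -1.5000]
S = R + BᵀPB = [2 0; 0 2] + [6.2500 -4.2500; -4.2500 3.2500] = [8.2500 -4.2500; -4.2500 5.2500]
BᵀPA = [4.0000 11.7500; -2.0000 -7.7500]
K = S⁻¹·BᵀPA = [0.4950 1.1386; 0.0198 -0.5545]
A−BK = [-0.5149 -0.5842; -1.2277 -0.6238]
AᵀP(A−BK) = [2.0594 2.3366; 2.3366 4.5743]
P' = Q + AᵀP(A−BK) = [20.0594 5.3366; 5.3366 5.5743]
tr(P') = 25.6337


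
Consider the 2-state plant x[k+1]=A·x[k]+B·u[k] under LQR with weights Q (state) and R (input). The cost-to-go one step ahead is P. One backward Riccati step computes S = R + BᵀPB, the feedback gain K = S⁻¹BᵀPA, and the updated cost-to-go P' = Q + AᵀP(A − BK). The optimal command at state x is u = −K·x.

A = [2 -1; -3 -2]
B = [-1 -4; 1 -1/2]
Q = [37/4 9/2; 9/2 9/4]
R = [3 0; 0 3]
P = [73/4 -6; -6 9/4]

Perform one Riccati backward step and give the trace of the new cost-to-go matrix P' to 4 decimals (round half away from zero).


16.5156

BᵀP = [-24.2500 8.2500; -70.0000 22.8750]
S = R + BᵀPB = [3 0; 0 3] + [32.5000 92.8750; 92.8750 268.5625] = [35.5000 92.8750; 92.8750 271.5625]
BᵀPA = [-73.2500 7.7500; -208.6250 24.2500]
K = S⁻¹·BᵀPA = [-0.5084 -0.1455; -0.5944 0.1390]
A−BK = [-0.8859 -0.5893; -2.7887 -1.7850]
AᵀP(A−BK) = [4.0102 1.3534; 1.3534 1.0055]
P' = Q + AᵀP(A−BK) = [13.2602 5.8534; 5.8534 3.2555]
tr(P') = 16.5156


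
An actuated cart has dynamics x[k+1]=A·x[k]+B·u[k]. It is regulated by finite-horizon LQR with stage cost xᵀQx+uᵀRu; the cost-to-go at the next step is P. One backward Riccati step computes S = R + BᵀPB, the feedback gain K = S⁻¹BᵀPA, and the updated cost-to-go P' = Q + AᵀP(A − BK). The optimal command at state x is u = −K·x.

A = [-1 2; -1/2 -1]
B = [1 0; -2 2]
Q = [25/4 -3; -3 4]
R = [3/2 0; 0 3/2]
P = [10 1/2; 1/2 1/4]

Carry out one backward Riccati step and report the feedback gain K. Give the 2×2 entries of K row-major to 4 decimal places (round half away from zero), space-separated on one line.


BᵀP = [9.0000 0.0000; 1.0000 0.5000]
S = R + BᵀPB = [3/2 0; 0 3/2] + [9.0000 0.0000; 0.0000 1.0000] = [10.5000 0.0000; 0.0000 2.5000]
BᵀPA = [-9.0000 18.0000; -1.2500 1.5000]
K = S⁻¹·BᵀPA = [-0.8571 1.7143; -0.5000 0.6000]
A−BK = [-0.1429 0.2857; -1.2143 1.2286]
AᵀP(A−BK) = [2.2232 -3.6964; -3.6964 6.4929]
P' = Q + AᵀP(A−BK) = [8.4732 -6.6964; -6.6964 10.4929]
tr(P') = 18.9661

-0.8571 1.7143 -0.5000 0.6000


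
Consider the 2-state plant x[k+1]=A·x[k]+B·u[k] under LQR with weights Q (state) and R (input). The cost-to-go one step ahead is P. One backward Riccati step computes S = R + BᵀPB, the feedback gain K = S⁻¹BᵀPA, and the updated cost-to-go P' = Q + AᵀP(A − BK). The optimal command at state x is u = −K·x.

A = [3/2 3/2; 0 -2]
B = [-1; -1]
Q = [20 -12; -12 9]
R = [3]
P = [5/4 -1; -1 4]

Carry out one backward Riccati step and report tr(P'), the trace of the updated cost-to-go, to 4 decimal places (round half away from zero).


51.5400

BᵀP = [-0.2500 -3.0000]
S = R + BᵀPB = [3] + [3.2500] = [6.2500]
BᵀPA = [-0.3750 5.6250]
K = S⁻¹·BᵀPA = [-0.0600 0.9000]
A−BK = [1.4400 2.4000; -0.0600 -1.1000]
AᵀP(A−BK) = [2.7900 6.1500; 6.1500 19.7500]
P' = Q + AᵀP(A−BK) = [22.7900 -5.8500; -5.8500 28.7500]
tr(P') = 51.5400


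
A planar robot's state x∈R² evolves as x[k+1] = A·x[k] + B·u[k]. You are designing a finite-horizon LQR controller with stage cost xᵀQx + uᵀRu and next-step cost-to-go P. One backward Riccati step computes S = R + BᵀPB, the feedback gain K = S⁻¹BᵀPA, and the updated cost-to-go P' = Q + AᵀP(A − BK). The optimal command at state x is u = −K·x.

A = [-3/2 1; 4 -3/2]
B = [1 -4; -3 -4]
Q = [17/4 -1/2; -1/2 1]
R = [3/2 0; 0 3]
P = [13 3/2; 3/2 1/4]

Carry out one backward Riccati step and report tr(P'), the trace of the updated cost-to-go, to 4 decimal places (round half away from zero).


BᵀP = [8.5000 0.7500; -58.0000 -7.0000]
S = R + BᵀPB = [3/2 0; 0 3] + [6.2500 -37.0000; -37.0000 260.0000] = [7.7500 -37.0000; -37.0000 263.0000]
BᵀPA = [-9.7500 7.3750; 59.0000 -47.5000]
K = S⁻¹·BᵀPA = [-0.5697 0.2721; 0.1442 -0.1423]
A−BK = [-0.3536 0.1586; 2.8678 -1.2529]
AᵀP(A−BK) = [1.1885 -0.5746; -0.5746 0.2952]
P' = Q + AᵀP(A−BK) = [5.4385 -1.0746; -1.0746 1.2952]
tr(P') = 6.7336

6.7336


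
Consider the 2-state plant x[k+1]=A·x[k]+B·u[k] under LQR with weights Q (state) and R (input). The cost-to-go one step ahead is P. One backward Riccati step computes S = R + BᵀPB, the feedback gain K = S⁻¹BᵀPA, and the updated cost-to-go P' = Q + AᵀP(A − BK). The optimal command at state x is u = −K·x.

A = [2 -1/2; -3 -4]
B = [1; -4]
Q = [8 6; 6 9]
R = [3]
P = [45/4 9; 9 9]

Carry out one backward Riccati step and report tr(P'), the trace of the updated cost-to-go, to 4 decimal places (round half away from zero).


38.3065

BᵀP = [-24.7500 -27.0000]
S = R + BᵀPB = [3] + [83.2500] = [86.2500]
BᵀPA = [31.5000 120.3750]
K = S⁻¹·BᵀPA = [0.3652 1.3957]
A−BK = [1.6348 -1.8957; -1.5391 1.5826]
AᵀP(A−BK) = [6.4957 -5.7130; -5.7130 14.8109]
P' = Q + AᵀP(A−BK) = [14.4957 0.2870; 0.2870 23.8109]
tr(P') = 38.3065


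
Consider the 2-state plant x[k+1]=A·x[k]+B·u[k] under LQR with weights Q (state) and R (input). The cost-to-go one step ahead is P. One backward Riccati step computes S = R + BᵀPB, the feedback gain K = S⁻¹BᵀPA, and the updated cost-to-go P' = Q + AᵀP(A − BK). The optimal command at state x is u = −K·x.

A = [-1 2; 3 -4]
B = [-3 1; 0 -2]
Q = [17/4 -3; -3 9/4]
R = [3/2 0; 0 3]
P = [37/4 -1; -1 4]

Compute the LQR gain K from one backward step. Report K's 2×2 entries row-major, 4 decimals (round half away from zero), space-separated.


BᵀP = [-27.7500 3.0000; 11.2500 -9.0000]
S = R + BᵀPB = [3/2 0; 0 3] + [83.2500 -33.7500; -33.7500 29.2500] = [84.7500 -33.7500; -33.7500 32.2500]
BᵀPA = [36.7500 -67.5000; -38.2500 58.5000]
K = S⁻¹·BᵀPA = [-0.0663 -0.1270; -1.2555 1.6810]
A−BK = [0.0565 -0.0621; 0.4891 -0.6380]
AᵀP(A−BK) = [5.6662 -7.5328; -7.5328 10.0861]
P' = Q + AᵀP(A−BK) = [9.9162 -10.5328; -10.5328 12.3361]
tr(P') = 22.2523

-0.0663 -0.1270 -1.2555 1.6810


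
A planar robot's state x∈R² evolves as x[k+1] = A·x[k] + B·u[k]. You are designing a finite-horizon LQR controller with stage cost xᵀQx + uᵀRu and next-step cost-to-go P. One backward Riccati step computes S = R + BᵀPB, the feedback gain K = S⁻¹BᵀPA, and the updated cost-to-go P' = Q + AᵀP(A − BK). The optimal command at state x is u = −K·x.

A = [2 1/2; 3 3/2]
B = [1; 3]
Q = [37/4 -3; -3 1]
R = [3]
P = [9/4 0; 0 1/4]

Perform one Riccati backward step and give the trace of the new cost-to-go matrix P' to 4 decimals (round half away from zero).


BᵀP = [2.2500 0.7500]
S = R + BᵀPB = [3] + [4.5000] = [7.5000]
BᵀPA = [6.7500 2.2500]
K = S⁻¹·BᵀPA = [0.9000 0.3000]
A−BK = [1.1000 0.2000; 0.3000 0.6000]
AᵀP(A−BK) = [5.1750 1.3500; 1.3500 0.4500]
P' = Q + AᵀP(A−BK) = [14.4250 -1.6500; -1.6500 1.4500]
tr(P') = 15.8750

15.8750


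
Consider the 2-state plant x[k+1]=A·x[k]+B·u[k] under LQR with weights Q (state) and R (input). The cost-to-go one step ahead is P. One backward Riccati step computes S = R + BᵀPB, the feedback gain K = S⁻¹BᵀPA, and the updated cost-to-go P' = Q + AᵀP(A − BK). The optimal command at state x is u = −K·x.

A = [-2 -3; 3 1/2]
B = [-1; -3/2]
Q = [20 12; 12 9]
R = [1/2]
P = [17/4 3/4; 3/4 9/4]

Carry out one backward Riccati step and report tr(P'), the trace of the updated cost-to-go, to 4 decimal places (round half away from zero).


BᵀP = [-5.3750 -4.1250]
S = R + BᵀPB = [1/2] + [11.5625] = [12.0625]
BᵀPA = [-1.6250 14.0625]
K = S⁻¹·BᵀPA = [-0.1347 1.1658]
A−BK = [-2.1347 -1.8342; 2.7979 2.2487]
AᵀP(A−BK) = [28.0311 23.2694; 23.2694 20.1684]
P' = Q + AᵀP(A−BK) = [48.0311 35.2694; 35.2694 29.1684]
tr(P') = 77.1995

77.1995


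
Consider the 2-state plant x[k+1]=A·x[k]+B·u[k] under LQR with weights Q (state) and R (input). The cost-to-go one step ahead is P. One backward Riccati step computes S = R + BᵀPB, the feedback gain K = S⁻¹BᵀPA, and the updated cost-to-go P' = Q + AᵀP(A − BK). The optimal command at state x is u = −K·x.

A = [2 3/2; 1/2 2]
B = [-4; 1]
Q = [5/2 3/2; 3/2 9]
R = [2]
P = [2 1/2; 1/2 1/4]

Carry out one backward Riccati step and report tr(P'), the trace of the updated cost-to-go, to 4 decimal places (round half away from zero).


13.5393

BᵀP = [-7.5000 -1.7500]
S = R + BᵀPB = [2] + [28.2500] = [30.2500]
BᵀPA = [-15.8750 -14.7500]
K = S⁻¹·BᵀPA = [-0.5248 -0.4876]
A−BK = [-0.0992 -0.4504; 1.0248 2.4876]
AᵀP(A−BK) = [0.7314 0.8843; 0.8843 1.3079]
P' = Q + AᵀP(A−BK) = [3.2314 2.3843; 2.3843 10.3079]
tr(P') = 13.5393


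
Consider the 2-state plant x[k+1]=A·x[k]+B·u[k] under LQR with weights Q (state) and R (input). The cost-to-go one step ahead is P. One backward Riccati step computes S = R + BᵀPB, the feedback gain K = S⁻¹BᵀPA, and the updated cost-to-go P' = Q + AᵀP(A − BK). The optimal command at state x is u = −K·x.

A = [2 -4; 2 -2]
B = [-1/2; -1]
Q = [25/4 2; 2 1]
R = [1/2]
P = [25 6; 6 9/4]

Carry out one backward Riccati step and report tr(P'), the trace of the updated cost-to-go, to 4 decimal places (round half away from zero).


BᵀP = [-18.5000 -5.2500]
S = R + BᵀPB = [1/2] + [14.5000] = [15.0000]
BᵀPA = [-47.5000 84.5000]
K = S⁻¹·BᵀPA = [-3.1667 5.6333]
A−BK = [0.4167 -1.1833; -1.1667 3.6333]
AᵀP(A−BK) = [6.5833 -13.4167; -13.4167 28.9833]
P' = Q + AᵀP(A−BK) = [12.8333 -11.4167; -11.4167 29.9833]
tr(P') = 42.8167

42.8167


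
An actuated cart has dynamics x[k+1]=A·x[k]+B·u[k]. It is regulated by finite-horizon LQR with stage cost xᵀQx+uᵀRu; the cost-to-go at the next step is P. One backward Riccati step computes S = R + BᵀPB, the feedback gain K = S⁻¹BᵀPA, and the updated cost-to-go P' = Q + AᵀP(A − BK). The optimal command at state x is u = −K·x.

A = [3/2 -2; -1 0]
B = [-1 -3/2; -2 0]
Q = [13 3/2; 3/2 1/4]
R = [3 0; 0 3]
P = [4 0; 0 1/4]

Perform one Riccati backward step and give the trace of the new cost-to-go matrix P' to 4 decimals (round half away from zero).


18.7500

BᵀP = [-4.0000 -0.5000; -6.0000 0.0000]
S = R + BᵀPB = [3 0; 0 3] + [5.0000 6.0000; 6.0000 9.0000] = [8.0000 6.0000; 6.0000 12.0000]
BᵀPA = [-5.5000 8.0000; -9.0000 12.0000]
K = S⁻¹·BᵀPA = [-0.2000 0.4000; -0.6500 0.8000]
A−BK = [0.3250 -0.4000; -1.4000 0.8000]
AᵀP(A−BK) = [2.3000 -2.6000; -2.6000 3.2000]
P' = Q + AᵀP(A−BK) = [15.3000 -1.1000; -1.1000 3.4500]
tr(P') = 18.7500


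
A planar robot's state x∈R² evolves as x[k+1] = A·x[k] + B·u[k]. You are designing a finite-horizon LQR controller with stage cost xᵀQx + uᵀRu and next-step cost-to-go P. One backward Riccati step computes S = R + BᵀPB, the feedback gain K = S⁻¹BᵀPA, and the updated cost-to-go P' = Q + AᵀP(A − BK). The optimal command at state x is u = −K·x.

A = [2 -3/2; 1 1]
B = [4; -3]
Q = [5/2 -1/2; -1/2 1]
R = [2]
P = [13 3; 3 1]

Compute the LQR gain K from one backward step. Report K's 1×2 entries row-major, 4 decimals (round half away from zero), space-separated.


0.6463 -0.3776

BᵀP = [43.0000 9.0000]
S = R + BᵀPB = [2] + [145.0000] = [147.0000]
BᵀPA = [95.0000 -55.5000]
K = S⁻¹·BᵀPA = [0.6463 -0.3776]
A−BK = [-0.5850 0.0102; 2.9388 -0.1327]
AᵀP(A−BK) = [3.6054 -0.6327; -0.6327 0.2959]
P' = Q + AᵀP(A−BK) = [6.1054 -1.1327; -1.1327 1.2959]
tr(P') = 7.4014


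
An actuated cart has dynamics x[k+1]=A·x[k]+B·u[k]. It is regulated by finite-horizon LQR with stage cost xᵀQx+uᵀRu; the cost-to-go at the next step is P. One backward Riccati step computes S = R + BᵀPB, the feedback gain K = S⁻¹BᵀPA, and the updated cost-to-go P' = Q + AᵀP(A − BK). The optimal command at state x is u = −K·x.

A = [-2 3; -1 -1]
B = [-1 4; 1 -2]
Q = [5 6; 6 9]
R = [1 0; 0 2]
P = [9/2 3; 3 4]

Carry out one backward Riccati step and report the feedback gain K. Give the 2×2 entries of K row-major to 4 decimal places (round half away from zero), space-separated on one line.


-1.6867 0.3012 -0.9880 0.8193

BᵀP = [-1.5000 1.0000; 12.0000 4.0000]
S = R + BᵀPB = [1 0; 0 2] + [2.5000 -8.0000; -8.0000 40.0000] = [3.5000 -8.0000; -8.0000 42.0000]
BᵀPA = [2.0000 -5.5000; -28.0000 32.0000]
K = S⁻¹·BᵀPA = [-1.6867 0.3012; -0.9880 0.8193]
A−BK = [0.2651 0.0241; -1.2892 0.3373]
AᵀP(A−BK) = [9.7108 -3.6627; -3.6627 1.9398]
P' = Q + AᵀP(A−BK) = [14.7108 2.3373; 2.3373 10.9398]
tr(P') = 25.6506


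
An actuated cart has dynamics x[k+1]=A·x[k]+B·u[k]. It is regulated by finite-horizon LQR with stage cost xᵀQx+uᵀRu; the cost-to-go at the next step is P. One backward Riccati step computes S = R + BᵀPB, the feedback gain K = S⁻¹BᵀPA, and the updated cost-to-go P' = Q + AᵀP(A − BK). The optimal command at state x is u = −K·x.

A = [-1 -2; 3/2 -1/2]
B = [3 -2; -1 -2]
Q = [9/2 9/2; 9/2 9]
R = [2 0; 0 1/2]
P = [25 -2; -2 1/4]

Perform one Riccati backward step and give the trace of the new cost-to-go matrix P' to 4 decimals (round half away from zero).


14.2107

BᵀP = [77.0000 -6.2500; -46.0000 3.5000]
S = R + BᵀPB = [2 0; 0 1/2] + [237.2500 -141.5000; -141.5000 85.0000] = [239.2500 -141.5000; -141.5000 85.5000]
BᵀPA = [-86.3750 -150.8750; 51.2500 90.2500]
K = S⁻¹·BᵀPA = [-0.3071 -0.2985; 0.0911 0.5615]
A−BK = [0.1036 0.0186; 1.3750 0.3246]
AᵀP(A−BK) = [0.3640 0.2503; 0.2503 0.3467]
P' = Q + AᵀP(A−BK) = [4.8640 4.7503; 4.7503 9.3467]
tr(P') = 14.2107


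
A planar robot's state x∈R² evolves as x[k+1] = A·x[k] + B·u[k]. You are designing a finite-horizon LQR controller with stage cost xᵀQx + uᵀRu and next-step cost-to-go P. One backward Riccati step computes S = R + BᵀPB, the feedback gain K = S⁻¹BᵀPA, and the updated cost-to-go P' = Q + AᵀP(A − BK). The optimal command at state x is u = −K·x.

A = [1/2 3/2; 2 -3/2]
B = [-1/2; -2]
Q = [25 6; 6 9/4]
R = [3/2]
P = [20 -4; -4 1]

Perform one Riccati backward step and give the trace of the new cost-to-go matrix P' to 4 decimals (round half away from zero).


89.5000

BᵀP = [-2.0000 0.0000]
S = R + BᵀPB = [3/2] + [1.0000] = [2.5000]
BᵀPA = [-1.0000 -3.0000]
K = S⁻¹·BᵀPA = [-0.4000 -1.2000]
A−BK = [0.3000 0.9000; 1.2000 -3.9000]
AᵀP(A−BK) = [0.6000 1.8000; 1.8000 61.6500]
P' = Q + AᵀP(A−BK) = [25.6000 7.8000; 7.8000 63.9000]
tr(P') = 89.5000


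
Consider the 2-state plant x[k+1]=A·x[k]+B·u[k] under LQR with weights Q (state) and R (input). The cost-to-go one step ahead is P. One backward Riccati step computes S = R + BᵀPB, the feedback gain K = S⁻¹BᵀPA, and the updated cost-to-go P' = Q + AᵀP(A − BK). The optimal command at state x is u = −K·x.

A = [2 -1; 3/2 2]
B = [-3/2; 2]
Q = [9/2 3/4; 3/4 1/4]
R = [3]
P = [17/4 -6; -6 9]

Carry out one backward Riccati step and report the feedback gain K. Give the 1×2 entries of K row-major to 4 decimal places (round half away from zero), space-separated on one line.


BᵀP = [-18.3750 27.0000]
S = R + BᵀPB = [3] + [81.5625] = [84.5625]
BᵀPA = [3.7500 72.3750]
K = S⁻¹·BᵀPA = [0.0443 0.8559]
A−BK = [2.0665 0.2838; 1.4113 0.2882]
AᵀP(A−BK) = [1.0837 0.2905; 0.2905 2.3060]
P' = Q + AᵀP(A−BK) = [5.5837 1.0405; 1.0405 2.5560]
tr(P') = 8.1397

0.0443 0.8559
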